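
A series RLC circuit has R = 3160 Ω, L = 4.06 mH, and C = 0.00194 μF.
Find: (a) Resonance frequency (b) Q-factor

Step 1 — Resonance condition Im(Z)=0 gives ω₀ = 1/√(LC).
Step 2 — ω₀ = 1/√(0.00406·1.94e-09) = 3.563e+05 rad/s.
Step 3 — f₀ = ω₀/(2π) = 5.671e+04 Hz.
Step 4 — Series Q: Q = ω₀L/R = 3.563e+05·0.00406/3160 = 0.4578.

(a) f₀ = 5.671e+04 Hz  (b) Q = 0.4578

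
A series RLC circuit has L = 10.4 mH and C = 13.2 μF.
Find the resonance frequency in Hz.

Step 1 — Resonance condition Im(Z)=0 gives ω₀ = 1/√(LC).
Step 2 — ω₀ = 1/√(0.0104·1.32e-05) = 2699 rad/s.
Step 3 — f₀ = ω₀/(2π) = 429.6 Hz.

f₀ = 429.6 Hz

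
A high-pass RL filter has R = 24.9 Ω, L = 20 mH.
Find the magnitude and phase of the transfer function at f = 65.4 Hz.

Step 1 — Angular frequency: ω = 2π·65.4 = 410.9 rad/s.
Step 2 — Transfer function: H(jω) = jωL/(R + jωL).
Step 3 — Numerator jωL = j·8.218; denominator R + jωL = 24.9 + j8.218.
Step 4 — H = 0.09824 + j0.2976.
Step 5 — Magnitude: |H| = 0.3134 (-10.1 dB); phase: φ = 71.7°.

|H| = 0.3134 (-10.1 dB), φ = 71.7°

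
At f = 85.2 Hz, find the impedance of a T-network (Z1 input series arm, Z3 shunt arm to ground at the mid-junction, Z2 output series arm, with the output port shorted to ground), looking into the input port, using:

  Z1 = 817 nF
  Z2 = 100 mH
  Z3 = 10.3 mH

Step 1 — Angular frequency: ω = 2π·f = 2π·85.2 = 535.3 rad/s.
Step 2 — Component impedances:
  Z1: Z = 1/(jωC) = -j/(ω·C) = 0 - j2286 Ω
  Z2: Z = jωL = j·535.3·0.1 = 0 + j53.53 Ω
  Z3: Z = jωL = j·535.3·0.0103 = 0 + j5.514 Ω
Step 3 — With the output port shorted to ground, the output series arm Z2 runs from the junction to ground; the shunt arm Z3 also runs from the junction to ground. They appear in parallel: Z3 || Z2 = 0 + j4.999 Ω.
Step 4 — Series with input arm Z1: Z_in = Z1 + (Z3 || Z2) = 0 - j2281 Ω = 2281∠-90.0° Ω.

Z = 0 - j2281 Ω = 2281∠-90.0° Ω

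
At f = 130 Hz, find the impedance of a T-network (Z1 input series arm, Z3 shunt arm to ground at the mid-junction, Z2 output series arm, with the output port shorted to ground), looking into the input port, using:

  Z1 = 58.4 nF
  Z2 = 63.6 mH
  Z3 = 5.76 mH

Step 1 — Angular frequency: ω = 2π·f = 2π·130 = 816.8 rad/s.
Step 2 — Component impedances:
  Z1: Z = 1/(jωC) = -j/(ω·C) = 0 - j2.096e+04 Ω
  Z2: Z = jωL = j·816.8·0.0636 = 0 + j51.95 Ω
  Z3: Z = jωL = j·816.8·0.00576 = 0 + j4.705 Ω
Step 3 — With the output port shorted to ground, the output series arm Z2 runs from the junction to ground; the shunt arm Z3 also runs from the junction to ground. They appear in parallel: Z3 || Z2 = 0 + j4.314 Ω.
Step 4 — Series with input arm Z1: Z_in = Z1 + (Z3 || Z2) = 0 - j2.096e+04 Ω = 2.096e+04∠-90.0° Ω.

Z = 0 - j2.096e+04 Ω = 2.096e+04∠-90.0° Ω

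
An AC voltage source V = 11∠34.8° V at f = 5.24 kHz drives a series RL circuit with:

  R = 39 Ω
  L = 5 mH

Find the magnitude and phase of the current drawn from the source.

Step 1 — Angular frequency: ω = 2π·f = 2π·5240 = 3.292e+04 rad/s.
Step 2 — Component impedances:
  R: Z = R = 39 Ω
  L: Z = jωL = j·3.292e+04·0.005 = 0 + j164.6 Ω
Step 3 — Series combination: Z_total = R + L = 39 + j164.6 Ω = 169.2∠76.7° Ω.
Step 4 — Source phasor: V = 11∠34.8° V = 9.033 + j6.278 V.
Step 5 — Ohm's law: I = V / Z_total = (9.033 + j6.278) / (39 + j164.6) = 0.04842 - j0.0434 A.
Step 6 — Convert to polar: |I| = 0.06502 A, ∠I = -41.9°.

I = 0.06502∠-41.9° A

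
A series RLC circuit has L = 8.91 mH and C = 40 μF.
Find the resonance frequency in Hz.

Step 1 — Resonance condition Im(Z)=0 gives ω₀ = 1/√(LC).
Step 2 — ω₀ = 1/√(0.00891·4e-05) = 1675 rad/s.
Step 3 — f₀ = ω₀/(2π) = 266.6 Hz.

f₀ = 266.6 Hz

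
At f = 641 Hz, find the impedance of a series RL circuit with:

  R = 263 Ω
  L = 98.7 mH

Step 1 — Angular frequency: ω = 2π·f = 2π·641 = 4028 rad/s.
Step 2 — Component impedances:
  R: Z = R = 263 Ω
  L: Z = jωL = j·4028·0.0987 = 0 + j397.5 Ω
Step 3 — Series combination: Z_total = R + L = 263 + j397.5 Ω = 476.6∠56.5° Ω.

Z = 263 + j397.5 Ω = 476.6∠56.5° Ω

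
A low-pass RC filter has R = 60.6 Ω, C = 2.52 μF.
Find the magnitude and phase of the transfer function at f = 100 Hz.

Step 1 — Angular frequency: ω = 2π·100 = 628.3 rad/s.
Step 2 — Transfer function: H(jω) = 1/(1 + jωRC).
Step 3 — Denominator: 1 + jωRC = 1 + j·628.3·60.6·2.52e-06 = 1 + j0.09595.
Step 4 — H = 0.9909 - j0.09508.
Step 5 — Magnitude: |H| = 0.9954 (-0.0 dB); phase: φ = -5.5°.

|H| = 0.9954 (-0.0 dB), φ = -5.5°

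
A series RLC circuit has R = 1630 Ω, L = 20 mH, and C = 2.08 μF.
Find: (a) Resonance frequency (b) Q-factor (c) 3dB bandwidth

Step 1 — Resonance: ω₀ = 1/√(LC) = 1/√(0.02·2.08e-06) = 4903 rad/s.
Step 2 — f₀ = ω₀/(2π) = 780.3 Hz.
Step 3 — Series Q: Q = ω₀L/R = 4903·0.02/1630 = 0.06016.
Step 4 — Bandwidth: Δω = ω₀/Q = 8.15e+04 rad/s; BW = Δω/(2π) = 1.297e+04 Hz.

(a) f₀ = 780.3 Hz  (b) Q = 0.06016  (c) BW = 1.297e+04 Hz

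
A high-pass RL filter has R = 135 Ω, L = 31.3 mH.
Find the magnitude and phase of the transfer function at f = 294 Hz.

Step 1 — Angular frequency: ω = 2π·294 = 1847 rad/s.
Step 2 — Transfer function: H(jω) = jωL/(R + jωL).
Step 3 — Numerator jωL = j·57.82; denominator R + jωL = 135 + j57.82.
Step 4 — H = 0.155 + j0.3619.
Step 5 — Magnitude: |H| = 0.3937 (-8.1 dB); phase: φ = 66.8°.

|H| = 0.3937 (-8.1 dB), φ = 66.8°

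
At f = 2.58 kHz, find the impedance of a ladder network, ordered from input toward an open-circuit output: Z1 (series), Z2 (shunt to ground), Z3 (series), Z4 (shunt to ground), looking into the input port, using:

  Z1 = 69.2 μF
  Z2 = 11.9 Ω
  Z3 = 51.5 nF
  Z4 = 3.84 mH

Step 1 — Angular frequency: ω = 2π·f = 2π·2580 = 1.621e+04 rad/s.
Step 2 — Component impedances:
  Z1: Z = 1/(jωC) = -j/(ω·C) = 0 - j0.8914 Ω
  Z2: Z = R = 11.9 Ω
  Z3: Z = 1/(jωC) = -j/(ω·C) = 0 - j1198 Ω
  Z4: Z = jωL = j·1.621e+04·0.00384 = 0 + j62.25 Ω
Step 3 — Ladder network (open output): work backward from the far end, alternating series and parallel combinations. Z_in = 11.9 - j1.016 Ω = 11.94∠-4.9° Ω.

Z = 11.9 - j1.016 Ω = 11.94∠-4.9° Ω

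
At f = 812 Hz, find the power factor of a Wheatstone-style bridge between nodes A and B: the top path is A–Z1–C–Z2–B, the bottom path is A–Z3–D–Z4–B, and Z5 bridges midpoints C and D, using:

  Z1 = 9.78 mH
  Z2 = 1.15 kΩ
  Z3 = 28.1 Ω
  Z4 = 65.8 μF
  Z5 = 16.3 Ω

Step 1 — Angular frequency: ω = 2π·f = 2π·812 = 5102 rad/s.
Step 2 — Component impedances:
  Z1: Z = jωL = j·5102·0.00978 = 0 + j49.9 Ω
  Z2: Z = R = 1150 Ω
  Z3: Z = R = 28.1 Ω
  Z4: Z = 1/(jωC) = -j/(ω·C) = 0 - j2.979 Ω
  Z5: Z = R = 16.3 Ω
Step 3 — Bridge requires nodal analysis (the Z5 bridge couples midpoints C and D, so the two paths cannot be reduced to a simple series/parallel combination). Setting node B to ground and injecting 1 A at node A, the 3-node admittance system at A, C, D solves to V_A = Z_AB = 20.28 + j5.916 Ω = 21.13∠16.3° Ω.
Step 4 — Power factor: PF = cos(φ) = Re(Z)/|Z| = 20.28/21.125 = 0.96.
Step 5 — Type: Im(Z) = 5.916 ⇒ lagging (phase φ = 16.3°).

PF = 0.96 (lagging, φ = 16.3°)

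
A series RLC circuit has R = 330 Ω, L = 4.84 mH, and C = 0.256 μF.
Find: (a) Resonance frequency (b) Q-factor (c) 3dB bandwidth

Step 1 — Resonance condition Im(Z)=0 gives ω₀ = 1/√(LC).
Step 2 — ω₀ = 1/√(0.00484·2.56e-07) = 2.841e+04 rad/s.
Step 3 — f₀ = ω₀/(2π) = 4521 Hz.
Step 4 — Series Q: Q = ω₀L/R = 2.841e+04·0.00484/330 = 0.4167.
Step 5 — 3dB bandwidth: Δω = ω₀/Q = 6.818e+04 rad/s; BW = Δω/(2π) = 1.085e+04 Hz.

(a) f₀ = 4521 Hz  (b) Q = 0.4167  (c) BW = 1.085e+04 Hz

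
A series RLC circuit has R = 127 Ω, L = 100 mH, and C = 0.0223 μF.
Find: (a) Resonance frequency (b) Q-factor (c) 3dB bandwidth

Step 1 — Resonance: ω₀ = 1/√(LC) = 1/√(0.1·2.23e-08) = 2.118e+04 rad/s.
Step 2 — f₀ = ω₀/(2π) = 3370 Hz.
Step 3 — Series Q: Q = ω₀L/R = 2.118e+04·0.1/127 = 16.67.
Step 4 — Bandwidth: Δω = ω₀/Q = 1270 rad/s; BW = Δω/(2π) = 202.1 Hz.

(a) f₀ = 3370 Hz  (b) Q = 16.67  (c) BW = 202.1 Hz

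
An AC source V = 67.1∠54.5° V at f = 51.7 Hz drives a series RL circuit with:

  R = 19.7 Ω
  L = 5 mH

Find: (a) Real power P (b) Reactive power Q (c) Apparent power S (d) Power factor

Step 1 — Angular frequency: ω = 2π·f = 2π·51.7 = 324.8 rad/s.
Step 2 — Component impedances:
  R: Z = R = 19.7 Ω
  L: Z = jωL = j·324.8·0.005 = 0 + j1.624 Ω
Step 3 — Series combination: Z_total = R + L = 19.7 + j1.624 Ω = 19.77∠4.7° Ω.
Step 4 — Source phasor: V = 67.1∠54.5° V = 38.97 + j54.63 V.
Step 5 — Current: I = V / Z = 2.192 + j2.592 A = 3.395∠49.8° A.
Step 6 — Complex power: S = V·I* = 227 + j18.72 VA.
Step 7 — Real power: P = Re(S) = 227 W.
Step 8 — Reactive power: Q = Im(S) = 18.72 VAR.
Step 9 — Apparent power: |S| = 227.8 VA.
Step 10 — Power factor: PF = P/|S| = 0.9966 (lagging).

(a) P = 227 W  (b) Q = 18.72 VAR  (c) S = 227.8 VA  (d) PF = 0.9966 (lagging)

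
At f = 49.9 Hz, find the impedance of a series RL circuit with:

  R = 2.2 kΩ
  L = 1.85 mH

Step 1 — Angular frequency: ω = 2π·f = 2π·49.9 = 313.5 rad/s.
Step 2 — Component impedances:
  R: Z = R = 2200 Ω
  L: Z = jωL = j·313.5·0.00185 = 0 + j0.58 Ω
Step 3 — Series combination: Z_total = R + L = 2200 + j0.58 Ω = 2200∠0.0° Ω.

Z = 2200 + j0.58 Ω = 2200∠0.0° Ω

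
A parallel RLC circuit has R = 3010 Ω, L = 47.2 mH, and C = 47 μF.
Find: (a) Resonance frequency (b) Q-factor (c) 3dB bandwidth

Step 1 — Resonance: ω₀ = 1/√(LC) = 1/√(0.0472·4.7e-05) = 671.4 rad/s.
Step 2 — f₀ = ω₀/(2π) = 106.9 Hz.
Step 3 — Parallel Q: Q = R/(ω₀L) = 3010/(671.4·0.0472) = 94.98.
Step 4 — Bandwidth: Δω = ω₀/Q = 7.069 rad/s; BW = Δω/(2π) = 1.125 Hz.

(a) f₀ = 106.9 Hz  (b) Q = 94.98  (c) BW = 1.125 Hz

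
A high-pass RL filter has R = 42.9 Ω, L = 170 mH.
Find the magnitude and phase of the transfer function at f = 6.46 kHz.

Step 1 — Angular frequency: ω = 2π·6460 = 4.059e+04 rad/s.
Step 2 — Transfer function: H(jω) = jωL/(R + jωL).
Step 3 — Numerator jωL = j·6900; denominator R + jωL = 42.9 + j6900.
Step 4 — H = 1 + j0.006217.
Step 5 — Magnitude: |H| = 1 (-0.0 dB); phase: φ = 0.4°.

|H| = 1 (-0.0 dB), φ = 0.4°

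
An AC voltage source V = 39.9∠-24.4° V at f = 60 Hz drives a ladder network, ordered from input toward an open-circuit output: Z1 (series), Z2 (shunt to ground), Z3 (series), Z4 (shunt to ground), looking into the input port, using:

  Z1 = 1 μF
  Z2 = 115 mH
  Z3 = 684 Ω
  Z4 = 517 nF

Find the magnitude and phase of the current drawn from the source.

Step 1 — Angular frequency: ω = 2π·f = 2π·60 = 377 rad/s.
Step 2 — Component impedances:
  Z1: Z = 1/(jωC) = -j/(ω·C) = 0 - j2653 Ω
  Z2: Z = jωL = j·377·0.115 = 0 + j43.35 Ω
  Z3: Z = R = 684 Ω
  Z4: Z = 1/(jωC) = -j/(ω·C) = 0 - j5131 Ω
Step 3 — Ladder network (open output): work backward from the far end, alternating series and parallel combinations. Z_in = 0.04879 - j2609 Ω = 2609∠-90.0° Ω.
Step 4 — Source phasor: V = 39.9∠-24.4° V = 36.34 - j16.48 V.
Step 5 — Ohm's law: I = V / Z_total = (36.34 - j16.48) / (0.04879 - j2609) = 0.006318 + j0.01393 A.
Step 6 — Convert to polar: |I| = 0.01529 A, ∠I = 65.6°.

I = 0.01529∠65.6° A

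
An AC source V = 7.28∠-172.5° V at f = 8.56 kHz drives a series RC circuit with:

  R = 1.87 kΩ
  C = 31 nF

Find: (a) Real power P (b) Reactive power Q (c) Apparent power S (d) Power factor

Step 1 — Angular frequency: ω = 2π·f = 2π·8560 = 5.378e+04 rad/s.
Step 2 — Component impedances:
  R: Z = R = 1870 Ω
  C: Z = 1/(jωC) = -j/(ω·C) = 0 - j599.8 Ω
Step 3 — Series combination: Z_total = R + C = 1870 - j599.8 Ω = 1964∠-17.8° Ω.
Step 4 — Source phasor: V = 7.28∠-172.5° V = -7.218 - j0.9502 V.
Step 5 — Current: I = V / Z = -0.003352 - j0.001583 A = 0.003707∠-154.7° A.
Step 6 — Complex power: S = V·I* = 0.0257 - j0.008242 VA.
Step 7 — Real power: P = Re(S) = 0.0257 W.
Step 8 — Reactive power: Q = Im(S) = -0.008242 VAR.
Step 9 — Apparent power: |S| = 0.02699 VA.
Step 10 — Power factor: PF = P/|S| = 0.9522 (leading).

(a) P = 0.0257 W  (b) Q = -0.008242 VAR  (c) S = 0.02699 VA  (d) PF = 0.9522 (leading)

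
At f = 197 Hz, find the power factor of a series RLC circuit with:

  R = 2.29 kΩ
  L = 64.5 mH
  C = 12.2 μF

Step 1 — Angular frequency: ω = 2π·f = 2π·197 = 1238 rad/s.
Step 2 — Component impedances:
  R: Z = R = 2290 Ω
  L: Z = jωL = j·1238·0.0645 = 0 + j79.84 Ω
  C: Z = 1/(jωC) = -j/(ω·C) = 0 - j66.22 Ω
Step 3 — Series combination: Z_total = R + L + C = 2290 + j13.62 Ω = 2290∠0.3° Ω.
Step 4 — Power factor: PF = cos(φ) = Re(Z)/|Z| = 2290/2290 = 1.
Step 5 — Type: Im(Z) = 13.62 ⇒ lagging (phase φ = 0.3°).

PF = 1 (lagging, φ = 0.3°)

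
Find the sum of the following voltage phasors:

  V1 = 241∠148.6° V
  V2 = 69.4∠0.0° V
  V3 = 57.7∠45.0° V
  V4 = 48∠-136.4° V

Step 1 — Convert each phasor to rectangular form:
  V1 = 241·(cos(148.6°) + j·sin(148.6°)) = -205.7 + j125.6 V
  V2 = 69.4·(cos(0.0°) + j·sin(0.0°)) = 69.4 V
  V3 = 57.7·(cos(45.0°) + j·sin(45.0°)) = 40.8 + j40.8 V
  V4 = 48·(cos(-136.4°) + j·sin(-136.4°)) = -34.76 - j33.1 V
Step 2 — Sum components: V_total = -130.3 + j133.3 V.
Step 3 — Convert to polar: |V_total| = 186.4 V, ∠V_total = 134.3°.

V_total = 186.4∠134.3° V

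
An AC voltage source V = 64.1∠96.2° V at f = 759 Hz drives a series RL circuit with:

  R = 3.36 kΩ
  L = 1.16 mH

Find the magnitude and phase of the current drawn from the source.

Step 1 — Angular frequency: ω = 2π·f = 2π·759 = 4769 rad/s.
Step 2 — Component impedances:
  R: Z = R = 3360 Ω
  L: Z = jωL = j·4769·0.00116 = 0 + j5.532 Ω
Step 3 — Series combination: Z_total = R + L = 3360 + j5.532 Ω = 3360∠0.1° Ω.
Step 4 — Source phasor: V = 64.1∠96.2° V = -6.923 + j63.73 V.
Step 5 — Ohm's law: I = V / Z_total = (-6.923 + j63.73) / (3360 + j5.532) = -0.002029 + j0.01897 A.
Step 6 — Convert to polar: |I| = 0.01908 A, ∠I = 96.1°.

I = 0.01908∠96.1° A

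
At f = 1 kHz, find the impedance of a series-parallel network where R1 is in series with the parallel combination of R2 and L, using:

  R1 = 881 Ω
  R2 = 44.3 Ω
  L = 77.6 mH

Step 1 — Angular frequency: ω = 2π·f = 2π·1000 = 6283 rad/s.
Step 2 — Component impedances:
  R1: Z = R = 881 Ω
  R2: Z = R = 44.3 Ω
  L: Z = jωL = j·6283·0.0776 = 0 + j487.6 Ω
Step 3 — Parallel branch: R2 || L = 1/(1/R2 + 1/L) = 43.94 + j3.992 Ω.
Step 4 — Series with R1: Z_total = R1 + (R2 || L) = 924.9 + j3.992 Ω = 924.9∠0.2° Ω.

Z = 924.9 + j3.992 Ω = 924.9∠0.2° Ω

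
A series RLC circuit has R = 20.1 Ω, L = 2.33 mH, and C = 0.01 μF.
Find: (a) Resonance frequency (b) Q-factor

Step 1 — Resonance condition Im(Z)=0 gives ω₀ = 1/√(LC).
Step 2 — ω₀ = 1/√(0.00233·1e-08) = 2.072e+05 rad/s.
Step 3 — f₀ = ω₀/(2π) = 3.297e+04 Hz.
Step 4 — Series Q: Q = ω₀L/R = 2.072e+05·0.00233/20.1 = 24.01.

(a) f₀ = 3.297e+04 Hz  (b) Q = 24.01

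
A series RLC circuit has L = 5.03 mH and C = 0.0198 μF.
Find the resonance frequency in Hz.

Step 1 — Resonance condition Im(Z)=0 gives ω₀ = 1/√(LC).
Step 2 — ω₀ = 1/√(0.00503·1.98e-08) = 1.002e+05 rad/s.
Step 3 — f₀ = ω₀/(2π) = 1.595e+04 Hz.

f₀ = 1.595e+04 Hz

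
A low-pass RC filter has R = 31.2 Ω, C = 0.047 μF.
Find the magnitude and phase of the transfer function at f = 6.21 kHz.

Step 1 — Angular frequency: ω = 2π·6210 = 3.902e+04 rad/s.
Step 2 — Transfer function: H(jω) = 1/(1 + jωRC).
Step 3 — Denominator: 1 + jωRC = 1 + j·3.902e+04·31.2·4.7e-08 = 1 + j0.05722.
Step 4 — H = 0.9967 - j0.05703.
Step 5 — Magnitude: |H| = 0.9984 (-0.0 dB); phase: φ = -3.3°.

|H| = 0.9984 (-0.0 dB), φ = -3.3°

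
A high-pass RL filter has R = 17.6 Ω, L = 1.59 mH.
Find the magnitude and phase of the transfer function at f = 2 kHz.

Step 1 — Angular frequency: ω = 2π·2000 = 1.257e+04 rad/s.
Step 2 — Transfer function: H(jω) = jωL/(R + jωL).
Step 3 — Numerator jωL = j·19.98; denominator R + jωL = 17.6 + j19.98.
Step 4 — H = 0.5631 + j0.496.
Step 5 — Magnitude: |H| = 0.7504 (-2.5 dB); phase: φ = 41.4°.

|H| = 0.7504 (-2.5 dB), φ = 41.4°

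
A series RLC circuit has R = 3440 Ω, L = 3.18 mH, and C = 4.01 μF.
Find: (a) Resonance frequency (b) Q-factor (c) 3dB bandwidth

Step 1 — Resonance condition Im(Z)=0 gives ω₀ = 1/√(LC).
Step 2 — ω₀ = 1/√(0.00318·4.01e-06) = 8856 rad/s.
Step 3 — f₀ = ω₀/(2π) = 1409 Hz.
Step 4 — Series Q: Q = ω₀L/R = 8856·0.00318/3440 = 0.008186.
Step 5 — 3dB bandwidth: Δω = ω₀/Q = 1.082e+06 rad/s; BW = Δω/(2π) = 1.722e+05 Hz.

(a) f₀ = 1409 Hz  (b) Q = 0.008186  (c) BW = 1.722e+05 Hz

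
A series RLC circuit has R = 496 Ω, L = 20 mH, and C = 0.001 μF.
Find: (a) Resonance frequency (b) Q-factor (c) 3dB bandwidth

Step 1 — Resonance: ω₀ = 1/√(LC) = 1/√(0.02·1e-09) = 2.236e+05 rad/s.
Step 2 — f₀ = ω₀/(2π) = 3.559e+04 Hz.
Step 3 — Series Q: Q = ω₀L/R = 2.236e+05·0.02/496 = 9.016.
Step 4 — Bandwidth: Δω = ω₀/Q = 2.48e+04 rad/s; BW = Δω/(2π) = 3947 Hz.

(a) f₀ = 3.559e+04 Hz  (b) Q = 9.016  (c) BW = 3947 Hz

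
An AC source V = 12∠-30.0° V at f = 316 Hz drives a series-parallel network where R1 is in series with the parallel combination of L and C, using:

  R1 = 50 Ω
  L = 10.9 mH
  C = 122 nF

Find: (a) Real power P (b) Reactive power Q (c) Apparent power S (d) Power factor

Step 1 — Angular frequency: ω = 2π·f = 2π·316 = 1985 rad/s.
Step 2 — Component impedances:
  R1: Z = R = 50 Ω
  L: Z = jωL = j·1985·0.0109 = 0 + j21.64 Ω
  C: Z = 1/(jωC) = -j/(ω·C) = 0 - j4128 Ω
Step 3 — Parallel branch: L || C = 1/(1/L + 1/C) = 0 + j21.76 Ω.
Step 4 — Series with R1: Z_total = R1 + (L || C) = 50 + j21.76 Ω = 54.53∠23.5° Ω.
Step 5 — Source phasor: V = 12∠-30.0° V = 10.39 - j6 V.
Step 6 — Current: I = V / Z = 0.1309 - j0.1769 A = 0.2201∠-53.5° A.
Step 7 — Complex power: S = V·I* = 2.422 + j1.054 VA.
Step 8 — Real power: P = Re(S) = 2.422 W.
Step 9 — Reactive power: Q = Im(S) = 1.054 VAR.
Step 10 — Apparent power: |S| = 2.641 VA.
Step 11 — Power factor: PF = P/|S| = 0.917 (lagging).

(a) P = 2.422 W  (b) Q = 1.054 VAR  (c) S = 2.641 VA  (d) PF = 0.917 (lagging)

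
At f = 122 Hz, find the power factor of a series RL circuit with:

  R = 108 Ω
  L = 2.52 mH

Step 1 — Angular frequency: ω = 2π·f = 2π·122 = 766.5 rad/s.
Step 2 — Component impedances:
  R: Z = R = 108 Ω
  L: Z = jωL = j·766.5·0.00252 = 0 + j1.932 Ω
Step 3 — Series combination: Z_total = R + L = 108 + j1.932 Ω = 108∠1.0° Ω.
Step 4 — Power factor: PF = cos(φ) = Re(Z)/|Z| = 108/108.02 = 0.9998.
Step 5 — Type: Im(Z) = 1.932 ⇒ lagging (phase φ = 1.0°).

PF = 0.9998 (lagging, φ = 1.0°)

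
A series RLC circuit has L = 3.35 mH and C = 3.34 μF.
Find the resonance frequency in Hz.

Step 1 — Resonance condition Im(Z)=0 gives ω₀ = 1/√(LC).
Step 2 — ω₀ = 1/√(0.00335·3.34e-06) = 9454 rad/s.
Step 3 — f₀ = ω₀/(2π) = 1505 Hz.

f₀ = 1505 Hz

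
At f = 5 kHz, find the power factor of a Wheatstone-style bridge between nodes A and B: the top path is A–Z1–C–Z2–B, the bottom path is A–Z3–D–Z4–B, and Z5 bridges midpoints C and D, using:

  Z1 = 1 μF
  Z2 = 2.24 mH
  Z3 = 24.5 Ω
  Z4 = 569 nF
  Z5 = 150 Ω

Step 1 — Angular frequency: ω = 2π·f = 2π·5000 = 3.142e+04 rad/s.
Step 2 — Component impedances:
  Z1: Z = 1/(jωC) = -j/(ω·C) = 0 - j31.83 Ω
  Z2: Z = jωL = j·3.142e+04·0.00224 = 0 + j70.37 Ω
  Z3: Z = R = 24.5 Ω
  Z4: Z = 1/(jωC) = -j/(ω·C) = 0 - j55.94 Ω
  Z5: Z = R = 150 Ω
Step 3 — Bridge requires nodal analysis (the Z5 bridge couples midpoints C and D, so the two paths cannot be reduced to a simple series/parallel combination). Setting node B to ground and injecting 1 A at node A, the 3-node admittance system at A, C, D solves to V_A = Z_AB = 78.68 + j46.9 Ω = 91.59∠30.8° Ω.
Step 4 — Power factor: PF = cos(φ) = Re(Z)/|Z| = 78.68/91.59 = 0.859.
Step 5 — Type: Im(Z) = 46.9 ⇒ lagging (phase φ = 30.8°).

PF = 0.859 (lagging, φ = 30.8°)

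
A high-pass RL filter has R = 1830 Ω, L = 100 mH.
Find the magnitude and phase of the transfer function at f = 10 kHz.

Step 1 — Angular frequency: ω = 2π·1e+04 = 6.283e+04 rad/s.
Step 2 — Transfer function: H(jω) = jωL/(R + jωL).
Step 3 — Numerator jωL = j·6283; denominator R + jωL = 1830 + j6283.
Step 4 — H = 0.9218 + j0.2685.
Step 5 — Magnitude: |H| = 0.9601 (-0.4 dB); phase: φ = 16.2°.

|H| = 0.9601 (-0.4 dB), φ = 16.2°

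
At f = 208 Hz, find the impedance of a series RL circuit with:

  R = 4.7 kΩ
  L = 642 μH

Step 1 — Angular frequency: ω = 2π·f = 2π·208 = 1307 rad/s.
Step 2 — Component impedances:
  R: Z = R = 4700 Ω
  L: Z = jωL = j·1307·0.000642 = 0 + j0.839 Ω
Step 3 — Series combination: Z_total = R + L = 4700 + j0.839 Ω = 4700∠0.0° Ω.

Z = 4700 + j0.839 Ω = 4700∠0.0° Ω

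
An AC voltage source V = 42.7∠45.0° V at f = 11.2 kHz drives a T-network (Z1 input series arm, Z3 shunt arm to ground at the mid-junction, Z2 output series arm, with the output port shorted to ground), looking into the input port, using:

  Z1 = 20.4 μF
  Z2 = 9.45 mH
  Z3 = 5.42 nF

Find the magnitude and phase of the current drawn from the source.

Step 1 — Angular frequency: ω = 2π·f = 2π·1.12e+04 = 7.037e+04 rad/s.
Step 2 — Component impedances:
  Z1: Z = 1/(jωC) = -j/(ω·C) = 0 - j0.6966 Ω
  Z2: Z = jωL = j·7.037e+04·0.00945 = 0 + j665 Ω
  Z3: Z = 1/(jωC) = -j/(ω·C) = 0 - j2622 Ω
Step 3 — With the output port shorted to ground, the output series arm Z2 runs from the junction to ground; the shunt arm Z3 also runs from the junction to ground. They appear in parallel: Z3 || Z2 = 0 + j891 Ω.
Step 4 — Series with input arm Z1: Z_in = Z1 + (Z3 || Z2) = 0 + j890.3 Ω = 890.3∠90.0° Ω.
Step 5 — Source phasor: V = 42.7∠45.0° V = 30.19 + j30.19 V.
Step 6 — Ohm's law: I = V / Z_total = (30.19 + j30.19) / (0 + j890.3) = 0.03391 - j0.03391 A.
Step 7 — Convert to polar: |I| = 0.04796 A, ∠I = -45.0°.

I = 0.04796∠-45.0° A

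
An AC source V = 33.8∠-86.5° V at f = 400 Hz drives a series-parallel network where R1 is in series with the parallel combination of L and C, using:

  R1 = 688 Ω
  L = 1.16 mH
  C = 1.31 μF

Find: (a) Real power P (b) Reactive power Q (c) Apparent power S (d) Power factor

Step 1 — Angular frequency: ω = 2π·f = 2π·400 = 2513 rad/s.
Step 2 — Component impedances:
  R1: Z = R = 688 Ω
  L: Z = jωL = j·2513·0.00116 = 0 + j2.915 Ω
  C: Z = 1/(jωC) = -j/(ω·C) = 0 - j303.7 Ω
Step 3 — Parallel branch: L || C = 1/(1/L + 1/C) = 0 + j2.944 Ω.
Step 4 — Series with R1: Z_total = R1 + (L || C) = 688 + j2.944 Ω = 688∠0.2° Ω.
Step 5 — Source phasor: V = 33.8∠-86.5° V = 2.063 - j33.74 V.
Step 6 — Current: I = V / Z = 0.002789 - j0.04905 A = 0.04913∠-86.7° A.
Step 7 — Complex power: S = V·I* = 1.66 + j0.007105 VA.
Step 8 — Real power: P = Re(S) = 1.66 W.
Step 9 — Reactive power: Q = Im(S) = 0.007105 VAR.
Step 10 — Apparent power: |S| = 1.661 VA.
Step 11 — Power factor: PF = P/|S| = 1 (lagging).

(a) P = 1.66 W  (b) Q = 0.007105 VAR  (c) S = 1.661 VA  (d) PF = 1 (lagging)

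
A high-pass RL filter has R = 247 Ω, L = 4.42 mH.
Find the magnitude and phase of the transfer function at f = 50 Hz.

Step 1 — Angular frequency: ω = 2π·50 = 314.2 rad/s.
Step 2 — Transfer function: H(jω) = jωL/(R + jωL).
Step 3 — Numerator jωL = j·1.389; denominator R + jωL = 247 + j1.389.
Step 4 — H = 3.16e-05 + j0.005622.
Step 5 — Magnitude: |H| = 0.005622 (-45.0 dB); phase: φ = 89.7°.

|H| = 0.005622 (-45.0 dB), φ = 89.7°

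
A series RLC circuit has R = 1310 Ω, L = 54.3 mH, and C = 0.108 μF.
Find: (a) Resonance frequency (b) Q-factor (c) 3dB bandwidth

Step 1 — Resonance: ω₀ = 1/√(LC) = 1/√(0.0543·1.08e-07) = 1.306e+04 rad/s.
Step 2 — f₀ = ω₀/(2π) = 2078 Hz.
Step 3 — Series Q: Q = ω₀L/R = 1.306e+04·0.0543/1310 = 0.5413.
Step 4 — Bandwidth: Δω = ω₀/Q = 2.413e+04 rad/s; BW = Δω/(2π) = 3840 Hz.

(a) f₀ = 2078 Hz  (b) Q = 0.5413  (c) BW = 3840 Hz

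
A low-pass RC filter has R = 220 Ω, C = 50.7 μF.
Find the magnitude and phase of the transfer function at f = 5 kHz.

Step 1 — Angular frequency: ω = 2π·5000 = 3.142e+04 rad/s.
Step 2 — Transfer function: H(jω) = 1/(1 + jωRC).
Step 3 — Denominator: 1 + jωRC = 1 + j·3.142e+04·220·5.07e-05 = 1 + j350.4.
Step 4 — H = 8.144e-06 - j0.002854.
Step 5 — Magnitude: |H| = 0.002854 (-50.9 dB); phase: φ = -89.8°.

|H| = 0.002854 (-50.9 dB), φ = -89.8°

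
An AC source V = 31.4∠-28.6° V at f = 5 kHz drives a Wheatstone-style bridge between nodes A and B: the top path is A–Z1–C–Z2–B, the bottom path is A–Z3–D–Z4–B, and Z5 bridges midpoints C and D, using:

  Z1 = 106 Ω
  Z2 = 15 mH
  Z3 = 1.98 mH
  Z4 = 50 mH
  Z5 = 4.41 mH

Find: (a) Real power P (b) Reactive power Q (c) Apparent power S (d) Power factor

Step 1 — Angular frequency: ω = 2π·f = 2π·5000 = 3.142e+04 rad/s.
Step 2 — Component impedances:
  Z1: Z = R = 106 Ω
  Z2: Z = jωL = j·3.142e+04·0.015 = 0 + j471.2 Ω
  Z3: Z = jωL = j·3.142e+04·0.00198 = 0 + j62.2 Ω
  Z4: Z = jωL = j·3.142e+04·0.05 = 0 + j1571 Ω
  Z5: Z = jωL = j·3.142e+04·0.00441 = 0 + j138.5 Ω
Step 3 — Bridge requires nodal analysis (the Z5 bridge couples midpoints C and D, so the two paths cannot be reduced to a simple series/parallel combination). Setting node B to ground and injecting 1 A at node A, the 3-node admittance system at A, C, D solves to V_A = Z_AB = 57.86 + j396.7 Ω = 400.9∠81.7° Ω.
Step 4 — Source phasor: V = 31.4∠-28.6° V = 27.57 - j15.03 V.
Step 5 — Current: I = V / Z = -0.02718 - j0.07346 A = 0.07833∠-110.3° A.
Step 6 — Complex power: S = V·I* = 0.355 + j2.434 VA.
Step 7 — Real power: P = Re(S) = 0.355 W.
Step 8 — Reactive power: Q = Im(S) = 2.434 VAR.
Step 9 — Apparent power: |S| = 2.459 VA.
Step 10 — Power factor: PF = P/|S| = 0.1443 (lagging).

(a) P = 0.355 W  (b) Q = 2.434 VAR  (c) S = 2.459 VA  (d) PF = 0.1443 (lagging)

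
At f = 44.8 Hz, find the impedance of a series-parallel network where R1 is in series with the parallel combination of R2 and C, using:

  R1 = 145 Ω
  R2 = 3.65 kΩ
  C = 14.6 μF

Step 1 — Angular frequency: ω = 2π·f = 2π·44.8 = 281.5 rad/s.
Step 2 — Component impedances:
  R1: Z = R = 145 Ω
  R2: Z = R = 3650 Ω
  C: Z = 1/(jωC) = -j/(ω·C) = 0 - j243.3 Ω
Step 3 — Parallel branch: R2 || C = 1/(1/R2 + 1/C) = 16.15 - j242.2 Ω.
Step 4 — Series with R1: Z_total = R1 + (R2 || C) = 161.1 - j242.2 Ω = 291∠-56.4° Ω.

Z = 161.1 - j242.2 Ω = 291∠-56.4° Ω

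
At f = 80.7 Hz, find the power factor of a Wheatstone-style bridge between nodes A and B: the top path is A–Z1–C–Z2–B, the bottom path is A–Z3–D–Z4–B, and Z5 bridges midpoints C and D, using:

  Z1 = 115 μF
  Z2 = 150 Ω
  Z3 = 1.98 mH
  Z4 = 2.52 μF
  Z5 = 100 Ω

Step 1 — Angular frequency: ω = 2π·f = 2π·80.7 = 507.1 rad/s.
Step 2 — Component impedances:
  Z1: Z = 1/(jωC) = -j/(ω·C) = 0 - j17.15 Ω
  Z2: Z = R = 150 Ω
  Z3: Z = jωL = j·507.1·0.00198 = 0 + j1.004 Ω
  Z4: Z = 1/(jωC) = -j/(ω·C) = 0 - j782.6 Ω
  Z5: Z = R = 100 Ω
Step 3 — Bridge requires nodal analysis (the Z5 bridge couples midpoints C and D, so the two paths cannot be reduced to a simple series/parallel combination). Setting node B to ground and injecting 1 A at node A, the 3-node admittance system at A, C, D solves to V_A = Z_AB = 141.4 - j43.35 Ω = 147.9∠-17.0° Ω.
Step 4 — Power factor: PF = cos(φ) = Re(Z)/|Z| = 141.4/147.9 = 0.9561.
Step 5 — Type: Im(Z) = -43.35 ⇒ leading (phase φ = -17.0°).

PF = 0.9561 (leading, φ = -17.0°)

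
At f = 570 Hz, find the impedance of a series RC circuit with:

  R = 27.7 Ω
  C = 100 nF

Step 1 — Angular frequency: ω = 2π·f = 2π·570 = 3581 rad/s.
Step 2 — Component impedances:
  R: Z = R = 27.7 Ω
  C: Z = 1/(jωC) = -j/(ω·C) = 0 - j2792 Ω
Step 3 — Series combination: Z_total = R + C = 27.7 - j2792 Ω = 2792∠-89.4° Ω.

Z = 27.7 - j2792 Ω = 2792∠-89.4° Ω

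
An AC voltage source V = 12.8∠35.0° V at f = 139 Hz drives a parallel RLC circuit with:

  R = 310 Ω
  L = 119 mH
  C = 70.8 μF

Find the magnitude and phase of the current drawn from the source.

Step 1 — Angular frequency: ω = 2π·f = 2π·139 = 873.4 rad/s.
Step 2 — Component impedances:
  R: Z = R = 310 Ω
  L: Z = jωL = j·873.4·0.119 = 0 + j103.9 Ω
  C: Z = 1/(jωC) = -j/(ω·C) = 0 - j16.17 Ω
Step 3 — Parallel combination: 1/Z_total = 1/R + 1/L + 1/C; Z_total = 1.179 - j19.08 Ω = 19.12∠-86.5° Ω.
Step 4 — Source phasor: V = 12.8∠35.0° V = 10.49 + j7.342 V.
Step 5 — Ohm's law: I = V / Z_total = (10.49 + j7.342) / (1.179 - j19.08) = -0.3495 + j0.5711 A.
Step 6 — Convert to polar: |I| = 0.6696 A, ∠I = 121.5°.

I = 0.6696∠121.5° A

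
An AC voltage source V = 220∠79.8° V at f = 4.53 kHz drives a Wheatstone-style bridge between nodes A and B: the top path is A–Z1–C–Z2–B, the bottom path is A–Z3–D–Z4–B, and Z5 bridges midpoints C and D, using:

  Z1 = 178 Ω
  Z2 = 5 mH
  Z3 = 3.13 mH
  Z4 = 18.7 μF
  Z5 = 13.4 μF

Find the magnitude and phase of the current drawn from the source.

Step 1 — Angular frequency: ω = 2π·f = 2π·4530 = 2.846e+04 rad/s.
Step 2 — Component impedances:
  Z1: Z = R = 178 Ω
  Z2: Z = jωL = j·2.846e+04·0.005 = 0 + j142.3 Ω
  Z3: Z = jωL = j·2.846e+04·0.00313 = 0 + j89.09 Ω
  Z4: Z = 1/(jωC) = -j/(ω·C) = 0 - j1.879 Ω
  Z5: Z = 1/(jωC) = -j/(ω·C) = 0 - j2.622 Ω
Step 3 — Bridge requires nodal analysis (the Z5 bridge couples midpoints C and D, so the two paths cannot be reduced to a simple series/parallel combination). Setting node B to ground and injecting 1 A at node A, the 3-node admittance system at A, C, D solves to V_A = Z_AB = 36.11 + j69.65 Ω = 78.46∠62.6° Ω.
Step 4 — Source phasor: V = 220∠79.8° V = 38.96 + j216.5 V.
Step 5 — Ohm's law: I = V / Z_total = (38.96 + j216.5) / (36.11 + j69.65) = 2.679 + j0.8295 A.
Step 6 — Convert to polar: |I| = 2.804 A, ∠I = 17.2°.

I = 2.804∠17.2° A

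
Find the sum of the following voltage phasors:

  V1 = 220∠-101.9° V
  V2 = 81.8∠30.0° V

Step 1 — Convert each phasor to rectangular form:
  V1 = 220·(cos(-101.9°) + j·sin(-101.9°)) = -45.36 - j215.3 V
  V2 = 81.8·(cos(30.0°) + j·sin(30.0°)) = 70.84 + j40.9 V
Step 2 — Sum components: V_total = 25.48 - j174.4 V.
Step 3 — Convert to polar: |V_total| = 176.2 V, ∠V_total = -81.7°.

V_total = 176.2∠-81.7° V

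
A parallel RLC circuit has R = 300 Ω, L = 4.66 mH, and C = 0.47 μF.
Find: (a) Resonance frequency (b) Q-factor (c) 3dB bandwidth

Step 1 — Resonance: ω₀ = 1/√(LC) = 1/√(0.00466·4.7e-07) = 2.137e+04 rad/s.
Step 2 — f₀ = ω₀/(2π) = 3401 Hz.
Step 3 — Parallel Q: Q = R/(ω₀L) = 300/(2.137e+04·0.00466) = 3.013.
Step 4 — Bandwidth: Δω = ω₀/Q = 7092 rad/s; BW = Δω/(2π) = 1129 Hz.

(a) f₀ = 3401 Hz  (b) Q = 3.013  (c) BW = 1129 Hz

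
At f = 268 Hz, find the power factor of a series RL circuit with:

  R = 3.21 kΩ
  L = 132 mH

Step 1 — Angular frequency: ω = 2π·f = 2π·268 = 1684 rad/s.
Step 2 — Component impedances:
  R: Z = R = 3210 Ω
  L: Z = jωL = j·1684·0.132 = 0 + j222.3 Ω
Step 3 — Series combination: Z_total = R + L = 3210 + j222.3 Ω = 3218∠4.0° Ω.
Step 4 — Power factor: PF = cos(φ) = Re(Z)/|Z| = 3210/3217.7 = 0.9976.
Step 5 — Type: Im(Z) = 222.3 ⇒ lagging (phase φ = 4.0°).

PF = 0.9976 (lagging, φ = 4.0°)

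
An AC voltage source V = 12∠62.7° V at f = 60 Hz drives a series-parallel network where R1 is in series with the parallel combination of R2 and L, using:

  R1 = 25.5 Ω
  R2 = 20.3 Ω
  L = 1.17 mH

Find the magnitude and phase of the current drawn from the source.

Step 1 — Angular frequency: ω = 2π·f = 2π·60 = 377 rad/s.
Step 2 — Component impedances:
  R1: Z = R = 25.5 Ω
  R2: Z = R = 20.3 Ω
  L: Z = jωL = j·377·0.00117 = 0 + j0.4411 Ω
Step 3 — Parallel branch: R2 || L = 1/(1/R2 + 1/L) = 0.009579 + j0.4409 Ω.
Step 4 — Series with R1: Z_total = R1 + (R2 || L) = 25.51 + j0.4409 Ω = 25.51∠1.0° Ω.
Step 5 — Source phasor: V = 12∠62.7° V = 5.504 + j10.66 V.
Step 6 — Ohm's law: I = V / Z_total = (5.504 + j10.66) / (25.51 + j0.4409) = 0.2229 + j0.4142 A.
Step 7 — Convert to polar: |I| = 0.4703 A, ∠I = 61.7°.

I = 0.4703∠61.7° A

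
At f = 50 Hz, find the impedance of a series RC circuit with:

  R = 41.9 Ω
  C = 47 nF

Step 1 — Angular frequency: ω = 2π·f = 2π·50 = 314.2 rad/s.
Step 2 — Component impedances:
  R: Z = R = 41.9 Ω
  C: Z = 1/(jωC) = -j/(ω·C) = 0 - j6.773e+04 Ω
Step 3 — Series combination: Z_total = R + C = 41.9 - j6.773e+04 Ω = 6.773e+04∠-90.0° Ω.

Z = 41.9 - j6.773e+04 Ω = 6.773e+04∠-90.0° Ω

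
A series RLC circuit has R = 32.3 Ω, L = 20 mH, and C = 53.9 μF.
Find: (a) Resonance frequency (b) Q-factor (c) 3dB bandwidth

Step 1 — Resonance: ω₀ = 1/√(LC) = 1/√(0.02·5.39e-05) = 963.1 rad/s.
Step 2 — f₀ = ω₀/(2π) = 153.3 Hz.
Step 3 — Series Q: Q = ω₀L/R = 963.1·0.02/32.3 = 0.5964.
Step 4 — Bandwidth: Δω = ω₀/Q = 1615 rad/s; BW = Δω/(2π) = 257 Hz.

(a) f₀ = 153.3 Hz  (b) Q = 0.5964  (c) BW = 257 Hz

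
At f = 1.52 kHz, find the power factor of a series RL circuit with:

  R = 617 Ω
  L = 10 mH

Step 1 — Angular frequency: ω = 2π·f = 2π·1520 = 9550 rad/s.
Step 2 — Component impedances:
  R: Z = R = 617 Ω
  L: Z = jωL = j·9550·0.01 = 0 + j95.5 Ω
Step 3 — Series combination: Z_total = R + L = 617 + j95.5 Ω = 624.3∠8.8° Ω.
Step 4 — Power factor: PF = cos(φ) = Re(Z)/|Z| = 617/624.35 = 0.9882.
Step 5 — Type: Im(Z) = 95.5 ⇒ lagging (phase φ = 8.8°).

PF = 0.9882 (lagging, φ = 8.8°)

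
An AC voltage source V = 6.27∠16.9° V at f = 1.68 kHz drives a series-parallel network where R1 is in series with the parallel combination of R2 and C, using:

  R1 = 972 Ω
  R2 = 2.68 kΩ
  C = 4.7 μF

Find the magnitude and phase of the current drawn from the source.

Step 1 — Angular frequency: ω = 2π·f = 2π·1680 = 1.056e+04 rad/s.
Step 2 — Component impedances:
  R1: Z = R = 972 Ω
  R2: Z = R = 2680 Ω
  C: Z = 1/(jωC) = -j/(ω·C) = 0 - j20.16 Ω
Step 3 — Parallel branch: R2 || C = 1/(1/R2 + 1/C) = 0.1516 - j20.16 Ω.
Step 4 — Series with R1: Z_total = R1 + (R2 || C) = 972.2 - j20.16 Ω = 972.4∠-1.2° Ω.
Step 5 — Source phasor: V = 6.27∠16.9° V = 5.999 + j1.823 V.
Step 6 — Ohm's law: I = V / Z_total = (5.999 + j1.823) / (972.2 - j20.16) = 0.00613 + j0.002002 A.
Step 7 — Convert to polar: |I| = 0.006448 A, ∠I = 18.1°.

I = 0.006448∠18.1° A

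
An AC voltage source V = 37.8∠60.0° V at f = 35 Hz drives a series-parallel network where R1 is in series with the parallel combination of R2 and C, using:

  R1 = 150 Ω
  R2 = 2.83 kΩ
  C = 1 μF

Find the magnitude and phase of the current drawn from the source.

Step 1 — Angular frequency: ω = 2π·f = 2π·35 = 219.9 rad/s.
Step 2 — Component impedances:
  R1: Z = R = 150 Ω
  R2: Z = R = 2830 Ω
  C: Z = 1/(jωC) = -j/(ω·C) = 0 - j4547 Ω
Step 3 — Parallel branch: R2 || C = 1/(1/R2 + 1/C) = 2040 - j1270 Ω.
Step 4 — Series with R1: Z_total = R1 + (R2 || C) = 2190 - j1270 Ω = 2531∠-30.1° Ω.
Step 5 — Source phasor: V = 37.8∠60.0° V = 18.9 + j32.74 V.
Step 6 — Ohm's law: I = V / Z_total = (18.9 + j32.74) / (2190 - j1270) = -2.652e-05 + j0.01493 A.
Step 7 — Convert to polar: |I| = 0.01493 A, ∠I = 90.1°.

I = 0.01493∠90.1° A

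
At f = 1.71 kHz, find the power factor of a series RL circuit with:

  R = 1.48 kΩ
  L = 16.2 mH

Step 1 — Angular frequency: ω = 2π·f = 2π·1710 = 1.074e+04 rad/s.
Step 2 — Component impedances:
  R: Z = R = 1480 Ω
  L: Z = jωL = j·1.074e+04·0.0162 = 0 + j174.1 Ω
Step 3 — Series combination: Z_total = R + L = 1480 + j174.1 Ω = 1490∠6.7° Ω.
Step 4 — Power factor: PF = cos(φ) = Re(Z)/|Z| = 1480/1490.2 = 0.9932.
Step 5 — Type: Im(Z) = 174.1 ⇒ lagging (phase φ = 6.7°).

PF = 0.9932 (lagging, φ = 6.7°)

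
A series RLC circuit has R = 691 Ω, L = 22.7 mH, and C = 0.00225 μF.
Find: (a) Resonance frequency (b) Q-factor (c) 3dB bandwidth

Step 1 — Resonance condition Im(Z)=0 gives ω₀ = 1/√(LC).
Step 2 — ω₀ = 1/√(0.0227·2.25e-09) = 1.399e+05 rad/s.
Step 3 — f₀ = ω₀/(2π) = 2.227e+04 Hz.
Step 4 — Series Q: Q = ω₀L/R = 1.399e+05·0.0227/691 = 4.597.
Step 5 — 3dB bandwidth: Δω = ω₀/Q = 3.044e+04 rad/s; BW = Δω/(2π) = 4845 Hz.

(a) f₀ = 2.227e+04 Hz  (b) Q = 4.597  (c) BW = 4845 Hz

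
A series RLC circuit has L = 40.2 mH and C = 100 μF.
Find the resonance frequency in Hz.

Step 1 — Resonance condition Im(Z)=0 gives ω₀ = 1/√(LC).
Step 2 — ω₀ = 1/√(0.0402·0.0001) = 498.8 rad/s.
Step 3 — f₀ = ω₀/(2π) = 79.38 Hz.

f₀ = 79.38 Hz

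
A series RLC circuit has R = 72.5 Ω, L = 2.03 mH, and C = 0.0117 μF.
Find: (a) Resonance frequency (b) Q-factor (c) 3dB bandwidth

Step 1 — Resonance: ω₀ = 1/√(LC) = 1/√(0.00203·1.17e-08) = 2.052e+05 rad/s.
Step 2 — f₀ = ω₀/(2π) = 3.266e+04 Hz.
Step 3 — Series Q: Q = ω₀L/R = 2.052e+05·0.00203/72.5 = 5.745.
Step 4 — Bandwidth: Δω = ω₀/Q = 3.571e+04 rad/s; BW = Δω/(2π) = 5684 Hz.

(a) f₀ = 3.266e+04 Hz  (b) Q = 5.745  (c) BW = 5684 Hz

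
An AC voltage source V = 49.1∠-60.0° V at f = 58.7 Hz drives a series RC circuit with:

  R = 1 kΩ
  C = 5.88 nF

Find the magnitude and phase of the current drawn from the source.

Step 1 — Angular frequency: ω = 2π·f = 2π·58.7 = 368.8 rad/s.
Step 2 — Component impedances:
  R: Z = R = 1000 Ω
  C: Z = 1/(jωC) = -j/(ω·C) = 0 - j4.611e+05 Ω
Step 3 — Series combination: Z_total = R + C = 1000 - j4.611e+05 Ω = 4.611e+05∠-89.9° Ω.
Step 4 — Source phasor: V = 49.1∠-60.0° V = 24.55 - j42.52 V.
Step 5 — Ohm's law: I = V / Z_total = (24.55 - j42.52) / (1000 - j4.611e+05) = 9.233e-05 + j5.304e-05 A.
Step 6 — Convert to polar: |I| = 0.0001065 A, ∠I = 29.9°.

I = 0.0001065∠29.9° A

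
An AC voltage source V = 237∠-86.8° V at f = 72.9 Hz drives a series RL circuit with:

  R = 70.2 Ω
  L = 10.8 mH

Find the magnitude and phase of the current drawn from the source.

Step 1 — Angular frequency: ω = 2π·f = 2π·72.9 = 458 rad/s.
Step 2 — Component impedances:
  R: Z = R = 70.2 Ω
  L: Z = jωL = j·458·0.0108 = 0 + j4.947 Ω
Step 3 — Series combination: Z_total = R + L = 70.2 + j4.947 Ω = 70.37∠4.0° Ω.
Step 4 — Source phasor: V = 237∠-86.8° V = 13.23 - j236.6 V.
Step 5 — Ohm's law: I = V / Z_total = (13.23 - j236.6) / (70.2 + j4.947) = -0.04884 - j3.367 A.
Step 6 — Convert to polar: |I| = 3.368 A, ∠I = -90.8°.

I = 3.368∠-90.8° A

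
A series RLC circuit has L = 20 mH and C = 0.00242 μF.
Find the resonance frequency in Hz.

Step 1 — Resonance condition Im(Z)=0 gives ω₀ = 1/√(LC).
Step 2 — ω₀ = 1/√(0.02·2.42e-09) = 1.437e+05 rad/s.
Step 3 — f₀ = ω₀/(2π) = 2.288e+04 Hz.

f₀ = 2.288e+04 Hz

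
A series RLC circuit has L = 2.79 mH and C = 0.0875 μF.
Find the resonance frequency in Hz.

Step 1 — Resonance condition Im(Z)=0 gives ω₀ = 1/√(LC).
Step 2 — ω₀ = 1/√(0.00279·8.75e-08) = 6.4e+04 rad/s.
Step 3 — f₀ = ω₀/(2π) = 1.019e+04 Hz.

f₀ = 1.019e+04 Hz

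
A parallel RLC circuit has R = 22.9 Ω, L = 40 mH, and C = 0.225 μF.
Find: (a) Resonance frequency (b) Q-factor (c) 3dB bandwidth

Step 1 — Resonance: ω₀ = 1/√(LC) = 1/√(0.04·2.25e-07) = 1.054e+04 rad/s.
Step 2 — f₀ = ω₀/(2π) = 1678 Hz.
Step 3 — Parallel Q: Q = R/(ω₀L) = 22.9/(1.054e+04·0.04) = 0.05431.
Step 4 — Bandwidth: Δω = ω₀/Q = 1.941e+05 rad/s; BW = Δω/(2π) = 3.089e+04 Hz.

(a) f₀ = 1678 Hz  (b) Q = 0.05431  (c) BW = 3.089e+04 Hz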